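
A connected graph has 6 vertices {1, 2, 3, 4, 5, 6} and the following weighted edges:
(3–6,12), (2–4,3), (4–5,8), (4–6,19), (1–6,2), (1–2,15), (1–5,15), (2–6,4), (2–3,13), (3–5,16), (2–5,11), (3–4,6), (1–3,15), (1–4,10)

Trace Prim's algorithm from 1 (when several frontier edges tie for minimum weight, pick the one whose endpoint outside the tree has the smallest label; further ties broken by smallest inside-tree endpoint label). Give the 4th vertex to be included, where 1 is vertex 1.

4

Grow the tree from 1 using Prim:
Step 1: cheapest edge leaving the tree is 1–6 (2); add 6.
Step 2: cheapest edge leaving the tree is 2–6 (4); add 2.
Step 3: cheapest edge leaving the tree is 2–4 (3); add 4.
Step 4: cheapest edge leaving the tree is 3–4 (6); add 3.
Step 5: cheapest edge leaving the tree is 4–5 (8); add 5.
Vertex order: 1, 6, 2, 4, 3, 5. The 4th vertex is 4.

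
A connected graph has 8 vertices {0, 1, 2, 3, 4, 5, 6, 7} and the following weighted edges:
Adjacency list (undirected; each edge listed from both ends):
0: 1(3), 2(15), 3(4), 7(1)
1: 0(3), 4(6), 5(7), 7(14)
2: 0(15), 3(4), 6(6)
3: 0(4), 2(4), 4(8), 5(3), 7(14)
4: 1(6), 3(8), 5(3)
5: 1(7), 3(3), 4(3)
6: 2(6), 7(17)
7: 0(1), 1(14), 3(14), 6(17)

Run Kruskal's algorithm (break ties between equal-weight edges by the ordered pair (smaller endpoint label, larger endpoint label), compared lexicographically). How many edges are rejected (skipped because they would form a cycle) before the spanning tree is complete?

1

Sort edges by weight, then run Kruskal:
0–7 (1): add — endpoints in different components.
0–1 (3): add — endpoints in different components.
3–5 (3): add — endpoints in different components.
4–5 (3): add — endpoints in different components.
0–3 (4): add — endpoints in different components.
2–3 (4): add — endpoints in different components.
1–4 (6): skip — 1 and 4 already connected.
2–6 (6): add — endpoints in different components.
Edges rejected before the tree was complete: 1.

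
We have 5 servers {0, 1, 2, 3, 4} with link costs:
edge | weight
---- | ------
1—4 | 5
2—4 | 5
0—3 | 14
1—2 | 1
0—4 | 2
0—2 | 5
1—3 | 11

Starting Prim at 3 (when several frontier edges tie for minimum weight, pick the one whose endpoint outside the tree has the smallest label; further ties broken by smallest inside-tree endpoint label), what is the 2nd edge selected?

1-2

Prim, starting at 3.
Step 1: cheapest edge leaving the tree is 1—3 (11); add 1.
Step 2: cheapest edge leaving the tree is 1—2 (1); add 2.
Step 3: cheapest edge leaving the tree is 0—2 (5); add 0.
Step 4: cheapest edge leaving the tree is 0—4 (2); add 4.
The 2nd edge added is 1—2.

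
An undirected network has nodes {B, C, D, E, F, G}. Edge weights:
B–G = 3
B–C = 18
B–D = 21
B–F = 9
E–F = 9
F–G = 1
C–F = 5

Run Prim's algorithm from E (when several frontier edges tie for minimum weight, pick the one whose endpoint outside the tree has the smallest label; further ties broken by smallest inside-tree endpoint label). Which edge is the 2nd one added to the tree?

Prim's algorithm from E:
Step 1: frontier [E–F 9] → take E–F (9); add F.
Step 2: frontier [F–G 1, C–F 5, B–F 9] → take F–G (1); add G.
Step 3: frontier [C–F 5, B–F 9, B–G 3] → take B–G (3); add B.
Step 4: frontier [B–C 18, B–D 21, C–F 5] → take C–F (5); add C.
Step 5: frontier [B–D 21] → take B–D (21); add D.
The 2nd edge added is F–G.

F-G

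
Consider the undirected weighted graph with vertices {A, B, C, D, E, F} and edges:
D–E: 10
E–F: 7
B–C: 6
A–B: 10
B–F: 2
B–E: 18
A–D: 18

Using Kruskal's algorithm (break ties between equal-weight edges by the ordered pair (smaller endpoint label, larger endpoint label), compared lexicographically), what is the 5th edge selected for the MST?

Kruskal's algorithm — process edges by increasing weight (ties by edge label):
B–F (2): add — endpoints in different components.
B–C (6): add — endpoints in different components.
E–F (7): add — endpoints in different components.
A–B (10): add — endpoints in different components.
D–E (10): add — endpoints in different components.
The 5th edge added is D–E.

D-E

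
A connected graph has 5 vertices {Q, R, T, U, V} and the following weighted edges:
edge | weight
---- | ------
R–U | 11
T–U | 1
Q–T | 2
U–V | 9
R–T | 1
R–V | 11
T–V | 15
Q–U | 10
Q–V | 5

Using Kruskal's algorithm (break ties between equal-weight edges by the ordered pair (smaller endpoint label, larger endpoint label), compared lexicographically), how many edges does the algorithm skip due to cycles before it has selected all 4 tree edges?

Kruskal: consider edges lightest-first.
R–T (1): add. Components now {R,T} {V} {U} {Q}
T–U (1): add. Components now {R,T,U} {V} {Q}
Q–T (2): add. Components now {Q,R,T,U} {V}
Q–V (5): add. Components now {Q,R,T,U,V}
Edges rejected before the tree was complete: 0.

0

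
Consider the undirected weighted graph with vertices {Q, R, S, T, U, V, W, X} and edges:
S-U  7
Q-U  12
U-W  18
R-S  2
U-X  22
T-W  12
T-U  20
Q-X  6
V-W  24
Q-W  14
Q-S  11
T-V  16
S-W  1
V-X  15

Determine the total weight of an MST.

Sort edges by weight, then run Kruskal:
S-W (1): add — endpoints in different components.
R-S (2): add — endpoints in different components.
Q-X (6): add — endpoints in different components.
S-U (7): add — endpoints in different components.
Q-S (11): add — endpoints in different components.
Q-U (12): skip — Q and U already connected.
T-W (12): add — endpoints in different components.
Q-W (14): skip — W and Q already connected.
V-X (15): add — endpoints in different components.
MST edges: S-W, R-S, Q-X, S-U, Q-S, T-W, V-X; total weight 1+2+6+7+11+12+15 = 54.

54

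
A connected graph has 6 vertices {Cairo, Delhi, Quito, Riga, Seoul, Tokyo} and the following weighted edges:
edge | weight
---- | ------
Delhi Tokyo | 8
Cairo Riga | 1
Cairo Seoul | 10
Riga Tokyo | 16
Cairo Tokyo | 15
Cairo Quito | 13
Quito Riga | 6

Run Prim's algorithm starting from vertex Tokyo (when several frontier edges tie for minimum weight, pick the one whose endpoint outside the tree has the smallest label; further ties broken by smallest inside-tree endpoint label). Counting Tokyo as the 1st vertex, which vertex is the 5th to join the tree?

Quito

Prim's algorithm from Tokyo:
Step 1: cheapest edge leaving the tree is Delhi Tokyo (8); add Delhi.
Step 2: cheapest edge leaving the tree is Cairo Tokyo (15); add Cairo.
Step 3: cheapest edge leaving the tree is Cairo Riga (1); add Riga.
Step 4: cheapest edge leaving the tree is Quito Riga (6); add Quito.
Step 5: cheapest edge leaving the tree is Cairo Seoul (10); add Seoul.
Vertex order: Tokyo, Delhi, Cairo, Riga, Quito, Seoul. The 5th vertex is Quito.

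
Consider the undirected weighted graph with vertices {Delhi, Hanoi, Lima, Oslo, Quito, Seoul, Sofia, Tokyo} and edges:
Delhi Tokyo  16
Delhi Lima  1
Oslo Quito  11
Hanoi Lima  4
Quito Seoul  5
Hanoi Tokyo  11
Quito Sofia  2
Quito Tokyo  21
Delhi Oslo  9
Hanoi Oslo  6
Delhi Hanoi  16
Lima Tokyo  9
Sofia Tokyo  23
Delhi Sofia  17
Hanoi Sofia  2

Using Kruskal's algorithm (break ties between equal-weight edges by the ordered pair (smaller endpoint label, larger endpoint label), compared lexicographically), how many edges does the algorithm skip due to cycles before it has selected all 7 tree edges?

1

Kruskal's algorithm — process edges by increasing weight (ties by edge label):
Delhi Lima (1): add — endpoints in different components.
Hanoi Sofia (2): add — endpoints in different components.
Quito Sofia (2): add — endpoints in different components.
Hanoi Lima (4): add — endpoints in different components.
Quito Seoul (5): add — endpoints in different components.
Hanoi Oslo (6): add — endpoints in different components.
Delhi Oslo (9): skip — Oslo and Delhi already connected.
Lima Tokyo (9): add — endpoints in different components.
Edges rejected before the tree was complete: 1.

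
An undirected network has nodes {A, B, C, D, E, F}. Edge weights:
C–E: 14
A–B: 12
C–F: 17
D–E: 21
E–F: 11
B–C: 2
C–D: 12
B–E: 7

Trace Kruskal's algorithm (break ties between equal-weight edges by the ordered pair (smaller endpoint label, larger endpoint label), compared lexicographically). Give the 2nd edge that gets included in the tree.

Kruskal: consider edges lightest-first.
B–C (2): add. Components now {A} {B,C} {D} {E} {F}
B–E (7): add. Components now {A} {B,C,E} {D} {F}
E–F (11): add. Components now {A} {B,C,E,F} {D}
A–B (12): add. Components now {A,B,C,E,F} {D}
C–D (12): add. Components now {A,B,C,D,E,F}
The 2nd edge added is B–E.

B-E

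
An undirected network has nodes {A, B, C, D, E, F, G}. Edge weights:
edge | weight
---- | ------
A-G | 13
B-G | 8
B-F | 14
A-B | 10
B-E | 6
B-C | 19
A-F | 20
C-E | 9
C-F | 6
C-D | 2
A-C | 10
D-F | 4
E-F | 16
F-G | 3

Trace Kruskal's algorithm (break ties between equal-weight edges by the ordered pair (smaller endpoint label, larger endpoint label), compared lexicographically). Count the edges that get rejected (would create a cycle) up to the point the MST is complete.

Kruskal's algorithm — process edges by increasing weight (ties by edge label):
C-D (2): add — endpoints in different components.
F-G (3): add — endpoints in different components.
D-F (4): add — endpoints in different components.
B-E (6): add — endpoints in different components.
C-F (6): skip — C and F already connected.
B-G (8): add — endpoints in different components.
C-E (9): skip — C and E already connected.
A-B (10): add — endpoints in different components.
Edges rejected before the tree was complete: 2.

2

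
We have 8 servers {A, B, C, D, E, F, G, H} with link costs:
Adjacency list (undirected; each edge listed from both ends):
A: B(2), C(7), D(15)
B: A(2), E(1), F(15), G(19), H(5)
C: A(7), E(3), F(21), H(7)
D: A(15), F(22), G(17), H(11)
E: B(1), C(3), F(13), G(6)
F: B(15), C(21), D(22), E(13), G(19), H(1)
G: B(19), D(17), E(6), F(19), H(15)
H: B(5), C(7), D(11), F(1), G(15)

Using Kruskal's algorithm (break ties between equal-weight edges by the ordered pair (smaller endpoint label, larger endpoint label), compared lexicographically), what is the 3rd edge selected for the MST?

Kruskal: consider edges lightest-first.
B-E (1): add — endpoints in different components.
F-H (1): add — endpoints in different components.
A-B (2): add — endpoints in different components.
C-E (3): add — endpoints in different components.
B-H (5): add — endpoints in different components.
E-G (6): add — endpoints in different components.
A-C (7): skip — A and C already connected.
C-H (7): skip — C and H already connected.
D-H (11): add — endpoints in different components.
The 3rd edge added is A-B.

A-B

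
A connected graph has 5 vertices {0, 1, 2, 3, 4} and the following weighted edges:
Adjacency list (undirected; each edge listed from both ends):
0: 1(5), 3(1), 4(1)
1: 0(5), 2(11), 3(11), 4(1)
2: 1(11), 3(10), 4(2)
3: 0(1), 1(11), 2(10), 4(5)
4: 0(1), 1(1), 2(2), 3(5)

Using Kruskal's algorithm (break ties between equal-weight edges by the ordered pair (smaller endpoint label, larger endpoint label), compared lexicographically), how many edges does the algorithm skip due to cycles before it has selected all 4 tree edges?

0

Kruskal: consider edges lightest-first.
0—3 (1): add. Components now {0,3} {1} {2} {4}
0—4 (1): add. Components now {0,3,4} {1} {2}
1—4 (1): add. Components now {0,1,3,4} {2}
2—4 (2): add. Components now {0,1,2,3,4}
Edges rejected before the tree was complete: 0.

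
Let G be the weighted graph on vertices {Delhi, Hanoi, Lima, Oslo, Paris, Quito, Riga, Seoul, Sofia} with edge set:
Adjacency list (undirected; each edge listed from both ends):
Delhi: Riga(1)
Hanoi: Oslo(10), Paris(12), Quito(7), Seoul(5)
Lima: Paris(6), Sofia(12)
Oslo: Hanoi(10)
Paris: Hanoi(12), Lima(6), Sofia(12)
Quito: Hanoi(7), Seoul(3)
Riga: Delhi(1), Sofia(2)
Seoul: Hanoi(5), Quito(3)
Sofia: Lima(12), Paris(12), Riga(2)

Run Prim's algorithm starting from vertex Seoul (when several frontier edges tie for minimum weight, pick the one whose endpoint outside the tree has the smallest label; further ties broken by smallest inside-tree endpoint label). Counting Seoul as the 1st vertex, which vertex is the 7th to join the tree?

Prim's algorithm from Seoul:
Step 1: frontier [Quito–Seoul 3, Hanoi–Seoul 5] → take Quito–Seoul (3); add Quito.
Step 2: frontier [Hanoi–Quito 7, Hanoi–Seoul 5] → take Hanoi–Seoul (5); add Hanoi.
Step 3: frontier [Hanoi–Oslo 10, Hanoi–Paris 12] → take Hanoi–Oslo (10); add Oslo.
Step 4: frontier [Hanoi–Paris 12] → take Hanoi–Paris (12); add Paris.
Step 5: frontier [Lima–Paris 6, Paris–Sofia 12] → take Lima–Paris (6); add Lima.
Step 6: frontier [Lima–Sofia 12, Paris–Sofia 12] → take Lima–Sofia (12); add Sofia.
Step 7: frontier [Riga–Sofia 2] → take Riga–Sofia (2); add Riga.
Step 8: frontier [Delhi–Riga 1] → take Delhi–Riga (1); add Delhi.
Vertex order: Seoul, Quito, Hanoi, Oslo, Paris, Lima, Sofia, Riga, Delhi. The 7th vertex is Sofia.

Sofia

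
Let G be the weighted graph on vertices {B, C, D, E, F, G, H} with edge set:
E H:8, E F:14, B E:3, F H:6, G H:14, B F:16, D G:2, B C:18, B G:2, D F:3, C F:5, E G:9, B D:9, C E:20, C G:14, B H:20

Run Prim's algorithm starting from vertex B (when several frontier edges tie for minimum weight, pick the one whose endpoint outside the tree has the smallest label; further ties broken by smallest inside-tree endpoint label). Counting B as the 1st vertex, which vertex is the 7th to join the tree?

Prim, starting at B.
Step 1: cheapest edge leaving the tree is B G (2); add G.
Step 2: cheapest edge leaving the tree is D G (2); add D.
Step 3: cheapest edge leaving the tree is B E (3); add E.
Step 4: cheapest edge leaving the tree is D F (3); add F.
Step 5: cheapest edge leaving the tree is C F (5); add C.
Step 6: cheapest edge leaving the tree is F H (6); add H.
Vertex order: B, G, D, E, F, C, H. The 7th vertex is H.

H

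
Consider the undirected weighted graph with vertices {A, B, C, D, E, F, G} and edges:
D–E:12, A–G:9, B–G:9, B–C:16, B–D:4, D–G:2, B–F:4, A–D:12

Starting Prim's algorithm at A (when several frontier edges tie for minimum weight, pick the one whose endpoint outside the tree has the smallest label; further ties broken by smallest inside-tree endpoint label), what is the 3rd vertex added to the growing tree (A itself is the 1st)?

D

Prim's algorithm from A:
Step 1: frontier [A–G 9, A–D 12] → take A–G (9); add G.
Step 2: frontier [A–D 12, D–G 2, B–G 9] → take D–G (2); add D.
Step 3: frontier [B–D 4, D–E 12, B–G 9] → take B–D (4); add B.
Step 4: frontier [B–F 4, B–C 16, D–E 12] → take B–F (4); add F.
Step 5: frontier [B–C 16, D–E 12] → take D–E (12); add E.
Step 6: frontier [B–C 16] → take B–C (16); add C.
Vertex order: A, G, D, B, F, E, C. The 3rd vertex is D.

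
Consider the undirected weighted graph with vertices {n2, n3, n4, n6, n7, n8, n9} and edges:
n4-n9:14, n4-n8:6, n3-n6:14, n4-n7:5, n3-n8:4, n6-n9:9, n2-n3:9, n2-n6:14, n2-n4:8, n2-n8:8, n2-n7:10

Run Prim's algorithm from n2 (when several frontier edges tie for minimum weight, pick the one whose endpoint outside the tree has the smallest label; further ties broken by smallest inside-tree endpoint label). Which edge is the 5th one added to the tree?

n2-n6

Grow the tree from n2 using Prim:
Step 1: cheapest edge leaving the tree is n2-n4 (8); add n4.
Step 2: cheapest edge leaving the tree is n4-n7 (5); add n7.
Step 3: cheapest edge leaving the tree is n4-n8 (6); add n8.
Step 4: cheapest edge leaving the tree is n3-n8 (4); add n3.
Step 5: cheapest edge leaving the tree is n2-n6 (14); add n6.
Step 6: cheapest edge leaving the tree is n6-n9 (9); add n9.
The 5th edge added is n2-n6.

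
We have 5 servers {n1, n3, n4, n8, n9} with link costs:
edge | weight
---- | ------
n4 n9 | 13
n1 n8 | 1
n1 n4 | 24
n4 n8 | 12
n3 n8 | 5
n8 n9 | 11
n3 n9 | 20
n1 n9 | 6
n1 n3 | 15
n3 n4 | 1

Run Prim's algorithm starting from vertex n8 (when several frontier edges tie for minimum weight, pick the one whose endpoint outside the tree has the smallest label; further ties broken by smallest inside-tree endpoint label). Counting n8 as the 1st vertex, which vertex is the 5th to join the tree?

Prim, starting at n8.
Step 1: cheapest edge leaving the tree is n1 n8 (1); add n1.
Step 2: cheapest edge leaving the tree is n3 n8 (5); add n3.
Step 3: cheapest edge leaving the tree is n3 n4 (1); add n4.
Step 4: cheapest edge leaving the tree is n1 n9 (6); add n9.
Vertex order: n8, n1, n3, n4, n9. The 5th vertex is n9.

n9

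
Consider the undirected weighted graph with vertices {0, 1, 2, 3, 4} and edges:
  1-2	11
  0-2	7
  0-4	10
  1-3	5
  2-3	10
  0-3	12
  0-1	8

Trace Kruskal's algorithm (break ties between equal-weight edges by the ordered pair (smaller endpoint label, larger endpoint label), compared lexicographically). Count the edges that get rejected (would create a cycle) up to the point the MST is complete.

0

Kruskal's algorithm — process edges by increasing weight (ties by edge label):
1-3 (5): add — endpoints in different components.
0-2 (7): add — endpoints in different components.
0-1 (8): add — endpoints in different components.
0-4 (10): add — endpoints in different components.
Edges rejected before the tree was complete: 0.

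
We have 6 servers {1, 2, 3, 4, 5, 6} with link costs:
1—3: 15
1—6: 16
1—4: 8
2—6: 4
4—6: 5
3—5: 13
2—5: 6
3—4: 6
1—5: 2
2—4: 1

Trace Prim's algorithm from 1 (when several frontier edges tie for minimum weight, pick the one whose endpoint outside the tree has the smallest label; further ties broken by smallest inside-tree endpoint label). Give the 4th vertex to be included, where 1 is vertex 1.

Grow the tree from 1 using Prim:
Step 1: frontier [1—5 2, 1—4 8, 1—3 15, 1—6 16] → take 1—5 (2); add 5.
Step 2: frontier [1—4 8, 1—3 15, 1—6 16, 2—5 6, 3—5 13] → take 2—5 (6); add 2.
Step 3: frontier [1—4 8, 1—3 15, 1—6 16, 2—4 1, 2—6 4, 3—5 13] → take 2—4 (1); add 4.
Step 4: frontier [1—3 15, 1—6 16, 2—6 4, 4—6 5, 3—4 6, 3—5 13] → take 2—6 (4); add 6.
Step 5: frontier [1—3 15, 3—4 6, 3—5 13] → take 3—4 (6); add 3.
Vertex order: 1, 5, 2, 4, 6, 3. The 4th vertex is 4.

4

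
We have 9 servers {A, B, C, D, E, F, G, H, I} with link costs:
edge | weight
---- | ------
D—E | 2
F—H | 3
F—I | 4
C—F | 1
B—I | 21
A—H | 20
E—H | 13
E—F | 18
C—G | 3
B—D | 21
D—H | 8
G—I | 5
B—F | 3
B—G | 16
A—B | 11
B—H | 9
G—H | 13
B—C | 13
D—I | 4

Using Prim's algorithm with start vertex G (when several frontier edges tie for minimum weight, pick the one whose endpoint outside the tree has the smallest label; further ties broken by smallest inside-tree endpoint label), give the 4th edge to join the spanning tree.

Prim, starting at G.
Step 1: cheapest edge leaving the tree is C—G (3); add C.
Step 2: cheapest edge leaving the tree is C—F (1); add F.
Step 3: cheapest edge leaving the tree is B—F (3); add B.
Step 4: cheapest edge leaving the tree is F—H (3); add H.
Step 5: cheapest edge leaving the tree is F—I (4); add I.
Step 6: cheapest edge leaving the tree is D—I (4); add D.
Step 7: cheapest edge leaving the tree is D—E (2); add E.
Step 8: cheapest edge leaving the tree is A—B (11); add A.
The 4th edge added is F—H.

F-H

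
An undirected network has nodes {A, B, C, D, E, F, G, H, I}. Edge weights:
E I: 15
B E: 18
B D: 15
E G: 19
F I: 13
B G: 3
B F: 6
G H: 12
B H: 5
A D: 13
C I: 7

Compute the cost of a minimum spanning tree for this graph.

77

Kruskal's algorithm — process edges by increasing weight (ties by edge label):
B G (3): add — endpoints in different components.
B H (5): add — endpoints in different components.
B F (6): add — endpoints in different components.
C I (7): add — endpoints in different components.
G H (12): skip — G and H already connected.
A D (13): add — endpoints in different components.
F I (13): add — endpoints in different components.
B D (15): add — endpoints in different components.
E I (15): add — endpoints in different components.
MST edges: B G, B H, B F, C I, A D, F I, B D, E I; total weight 3+5+6+7+13+13+15+15 = 77.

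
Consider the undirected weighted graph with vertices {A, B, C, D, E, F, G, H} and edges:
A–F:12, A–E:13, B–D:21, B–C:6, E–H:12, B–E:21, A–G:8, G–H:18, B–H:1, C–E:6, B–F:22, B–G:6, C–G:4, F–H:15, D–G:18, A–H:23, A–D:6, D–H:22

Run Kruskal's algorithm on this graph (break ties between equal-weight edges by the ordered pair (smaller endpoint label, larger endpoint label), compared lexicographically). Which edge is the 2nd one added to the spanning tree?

C-G

Sort edges by weight, then run Kruskal:
B–H (1): add — endpoints in different components.
C–G (4): add — endpoints in different components.
A–D (6): add — endpoints in different components.
B–C (6): add — endpoints in different components.
B–G (6): skip — B and G already connected.
C–E (6): add — endpoints in different components.
A–G (8): add — endpoints in different components.
A–F (12): add — endpoints in different components.
The 2nd edge added is C–G.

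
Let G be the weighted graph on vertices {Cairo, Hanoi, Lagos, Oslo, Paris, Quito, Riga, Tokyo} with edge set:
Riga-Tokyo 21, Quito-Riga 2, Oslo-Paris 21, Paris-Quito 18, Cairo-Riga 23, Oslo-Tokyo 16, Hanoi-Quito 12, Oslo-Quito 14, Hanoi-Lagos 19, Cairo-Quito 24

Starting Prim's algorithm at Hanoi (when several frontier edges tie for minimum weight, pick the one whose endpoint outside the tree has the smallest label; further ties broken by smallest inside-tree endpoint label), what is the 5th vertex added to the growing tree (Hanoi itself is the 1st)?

Grow the tree from Hanoi using Prim:
Step 1: frontier [Hanoi-Quito 12, Hanoi-Lagos 19] → take Hanoi-Quito (12); add Quito.
Step 2: frontier [Hanoi-Lagos 19, Quito-Riga 2, Oslo-Quito 14, Paris-Quito 18, Cairo-Quito 24] → take Quito-Riga (2); add Riga.
Step 3: frontier [Hanoi-Lagos 19, Oslo-Quito 14, Paris-Quito 18, Cairo-Quito 24, Riga-Tokyo 21, Cairo-Riga 23] → take Oslo-Quito (14); add Oslo.
Step 4: frontier [Hanoi-Lagos 19, Oslo-Tokyo 16, Oslo-Paris 21, Paris-Quito 18, Cairo-Quito 24, Riga-Tokyo 21, Cairo-Riga 23] → take Oslo-Tokyo (16); add Tokyo.
Step 5: frontier [Hanoi-Lagos 19, Oslo-Paris 21, Paris-Quito 18, Cairo-Quito 24, Cairo-Riga 23] → take Paris-Quito (18); add Paris.
Step 6: frontier [Hanoi-Lagos 19, Cairo-Quito 24, Cairo-Riga 23] → take Hanoi-Lagos (19); add Lagos.
Step 7: frontier [Cairo-Quito 24, Cairo-Riga 23] → take Cairo-Riga (23); add Cairo.
Vertex order: Hanoi, Quito, Riga, Oslo, Tokyo, Paris, Lagos, Cairo. The 5th vertex is Tokyo.

Tokyo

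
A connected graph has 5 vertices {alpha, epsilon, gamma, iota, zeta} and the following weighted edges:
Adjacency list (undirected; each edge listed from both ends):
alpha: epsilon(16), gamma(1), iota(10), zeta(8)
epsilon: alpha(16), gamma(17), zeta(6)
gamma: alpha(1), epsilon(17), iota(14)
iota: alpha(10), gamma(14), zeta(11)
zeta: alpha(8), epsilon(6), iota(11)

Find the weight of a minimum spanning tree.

25

Kruskal: consider edges lightest-first.
alpha—gamma (1): add — endpoints in different components.
epsilon—zeta (6): add — endpoints in different components.
alpha—zeta (8): add — endpoints in different components.
alpha—iota (10): add — endpoints in different components.
MST edges: alpha—gamma, epsilon—zeta, alpha—zeta, alpha—iota; total weight 1+6+8+10 = 25.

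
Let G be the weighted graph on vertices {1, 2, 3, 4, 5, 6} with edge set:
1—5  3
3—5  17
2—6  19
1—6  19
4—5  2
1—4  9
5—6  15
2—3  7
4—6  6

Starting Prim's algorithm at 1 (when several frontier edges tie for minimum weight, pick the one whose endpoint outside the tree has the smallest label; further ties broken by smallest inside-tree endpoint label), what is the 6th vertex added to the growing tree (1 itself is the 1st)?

Grow the tree from 1 using Prim:
Step 1: frontier [1—5 3, 1—4 9, 1—6 19] → take 1—5 (3); add 5.
Step 2: frontier [1—4 9, 1—6 19, 4—5 2, 5—6 15, 3—5 17] → take 4—5 (2); add 4.
Step 3: frontier [1—6 19, 4—6 6, 5—6 15, 3—5 17] → take 4—6 (6); add 6.
Step 4: frontier [3—5 17, 2—6 19] → take 3—5 (17); add 3.
Step 5: frontier [2—3 7, 2—6 19] → take 2—3 (7); add 2.
Vertex order: 1, 5, 4, 6, 3, 2. The 6th vertex is 2.

2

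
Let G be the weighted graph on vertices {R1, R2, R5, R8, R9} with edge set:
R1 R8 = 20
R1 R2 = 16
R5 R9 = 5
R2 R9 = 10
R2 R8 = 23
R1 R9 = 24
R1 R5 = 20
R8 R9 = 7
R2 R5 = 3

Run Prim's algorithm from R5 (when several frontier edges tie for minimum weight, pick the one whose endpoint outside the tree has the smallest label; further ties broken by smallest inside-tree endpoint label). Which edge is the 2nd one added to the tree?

R5-R9

Grow the tree from R5 using Prim:
Step 1: cheapest edge leaving the tree is R2 R5 (3); add R2.
Step 2: cheapest edge leaving the tree is R5 R9 (5); add R9.
Step 3: cheapest edge leaving the tree is R8 R9 (7); add R8.
Step 4: cheapest edge leaving the tree is R1 R2 (16); add R1.
The 2nd edge added is R5 R9.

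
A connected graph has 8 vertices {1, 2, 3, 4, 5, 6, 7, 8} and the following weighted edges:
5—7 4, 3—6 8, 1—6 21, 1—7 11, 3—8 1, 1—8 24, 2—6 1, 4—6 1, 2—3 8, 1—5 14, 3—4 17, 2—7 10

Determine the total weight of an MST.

36

Sort edges by weight, then run Kruskal:
2—6 (1): add — endpoints in different components.
3—8 (1): add — endpoints in different components.
4—6 (1): add — endpoints in different components.
5—7 (4): add — endpoints in different components.
2—3 (8): add — endpoints in different components.
3—6 (8): skip — 3 and 6 already connected.
2—7 (10): add — endpoints in different components.
1—7 (11): add — endpoints in different components.
MST edges: 2—6, 3—8, 4—6, 5—7, 2—3, 2—7, 1—7; total weight 1+1+1+4+8+10+11 = 36.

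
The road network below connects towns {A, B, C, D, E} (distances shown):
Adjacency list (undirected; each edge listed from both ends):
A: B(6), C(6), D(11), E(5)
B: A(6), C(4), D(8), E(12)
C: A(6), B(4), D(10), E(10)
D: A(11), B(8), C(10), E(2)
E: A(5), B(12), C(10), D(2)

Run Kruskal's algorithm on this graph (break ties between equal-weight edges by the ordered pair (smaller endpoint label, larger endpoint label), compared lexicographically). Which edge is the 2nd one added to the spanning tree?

Kruskal's algorithm — process edges by increasing weight (ties by edge label):
D–E (2): add. Components now {A} {B} {C} {D,E}
B–C (4): add. Components now {A} {B,C} {D,E}
A–E (5): add. Components now {A,D,E} {B,C}
A–B (6): add. Components now {A,B,C,D,E}
The 2nd edge added is B–C.

B-C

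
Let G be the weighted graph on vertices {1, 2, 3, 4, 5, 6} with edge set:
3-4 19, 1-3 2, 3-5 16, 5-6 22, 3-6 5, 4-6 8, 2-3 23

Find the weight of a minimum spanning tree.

Kruskal's algorithm — process edges by increasing weight (ties by edge label):
1-3 (2): add — endpoints in different components.
3-6 (5): add — endpoints in different components.
4-6 (8): add — endpoints in different components.
3-5 (16): add — endpoints in different components.
3-4 (19): skip — 3 and 4 already connected.
5-6 (22): skip — 5 and 6 already connected.
2-3 (23): add — endpoints in different components.
MST edges: 1-3, 3-6, 4-6, 3-5, 2-3; total weight 2+5+8+16+23 = 54.

54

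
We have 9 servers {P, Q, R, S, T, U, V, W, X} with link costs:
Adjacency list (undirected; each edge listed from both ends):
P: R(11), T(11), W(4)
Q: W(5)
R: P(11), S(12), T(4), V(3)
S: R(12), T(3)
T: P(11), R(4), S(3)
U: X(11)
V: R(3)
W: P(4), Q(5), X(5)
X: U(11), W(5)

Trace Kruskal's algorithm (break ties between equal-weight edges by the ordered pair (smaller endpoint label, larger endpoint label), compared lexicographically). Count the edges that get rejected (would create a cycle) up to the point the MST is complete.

Sort edges by weight, then run Kruskal:
R-V (3): add — endpoints in different components.
S-T (3): add — endpoints in different components.
P-W (4): add — endpoints in different components.
R-T (4): add — endpoints in different components.
Q-W (5): add — endpoints in different components.
W-X (5): add — endpoints in different components.
P-R (11): add — endpoints in different components.
P-T (11): skip — P and T already connected.
U-X (11): add — endpoints in different components.
Edges rejected before the tree was complete: 1.

1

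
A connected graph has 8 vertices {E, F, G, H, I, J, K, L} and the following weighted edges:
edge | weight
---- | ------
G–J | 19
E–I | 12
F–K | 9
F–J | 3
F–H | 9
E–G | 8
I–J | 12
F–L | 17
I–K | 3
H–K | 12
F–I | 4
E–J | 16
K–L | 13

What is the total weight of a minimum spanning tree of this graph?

52

Sort edges by weight, then run Kruskal:
F–J (3): add — endpoints in different components.
I–K (3): add — endpoints in different components.
F–I (4): add — endpoints in different components.
E–G (8): add — endpoints in different components.
F–H (9): add — endpoints in different components.
F–K (9): skip — F and K already connected.
E–I (12): add — endpoints in different components.
H–K (12): skip — H and K already connected.
I–J (12): skip — I and J already connected.
K–L (13): add — endpoints in different components.
MST edges: F–J, I–K, F–I, E–G, F–H, E–I, K–L; total weight 3+3+4+8+9+12+13 = 52.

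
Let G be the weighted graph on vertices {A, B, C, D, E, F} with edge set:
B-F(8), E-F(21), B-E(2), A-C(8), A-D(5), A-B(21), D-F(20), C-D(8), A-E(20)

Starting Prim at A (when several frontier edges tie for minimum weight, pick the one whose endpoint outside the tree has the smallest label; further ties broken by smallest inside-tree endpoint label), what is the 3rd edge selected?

Prim's algorithm from A:
Step 1: cheapest edge leaving the tree is A-D (5); add D.
Step 2: cheapest edge leaving the tree is A-C (8); add C.
Step 3: cheapest edge leaving the tree is A-E (20); add E.
Step 4: cheapest edge leaving the tree is B-E (2); add B.
Step 5: cheapest edge leaving the tree is B-F (8); add F.
The 3rd edge added is A-E.

A-E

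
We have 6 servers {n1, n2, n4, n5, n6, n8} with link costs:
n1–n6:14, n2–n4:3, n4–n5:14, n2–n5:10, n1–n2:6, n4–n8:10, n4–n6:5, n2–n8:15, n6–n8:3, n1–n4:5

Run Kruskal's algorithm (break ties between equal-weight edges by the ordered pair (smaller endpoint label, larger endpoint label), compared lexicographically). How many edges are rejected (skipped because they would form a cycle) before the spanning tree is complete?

1

Kruskal: consider edges lightest-first.
n2–n4 (3): add — endpoints in different components.
n6–n8 (3): add — endpoints in different components.
n1–n4 (5): add — endpoints in different components.
n4–n6 (5): add — endpoints in different components.
n1–n2 (6): skip — n2 and n1 already connected.
n2–n5 (10): add — endpoints in different components.
Edges rejected before the tree was complete: 1.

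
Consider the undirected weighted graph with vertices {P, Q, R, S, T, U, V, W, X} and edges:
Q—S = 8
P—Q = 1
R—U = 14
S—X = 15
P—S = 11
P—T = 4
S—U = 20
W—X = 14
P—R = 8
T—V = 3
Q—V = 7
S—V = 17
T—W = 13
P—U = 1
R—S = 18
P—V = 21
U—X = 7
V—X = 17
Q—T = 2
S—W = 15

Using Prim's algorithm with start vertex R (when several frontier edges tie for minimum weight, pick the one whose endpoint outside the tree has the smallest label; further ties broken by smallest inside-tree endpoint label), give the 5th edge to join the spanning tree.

T-V

Grow the tree from R using Prim:
Step 1: cheapest edge leaving the tree is P—R (8); add P.
Step 2: cheapest edge leaving the tree is P—Q (1); add Q.
Step 3: cheapest edge leaving the tree is P—U (1); add U.
Step 4: cheapest edge leaving the tree is Q—T (2); add T.
Step 5: cheapest edge leaving the tree is T—V (3); add V.
Step 6: cheapest edge leaving the tree is U—X (7); add X.
Step 7: cheapest edge leaving the tree is Q—S (8); add S.
Step 8: cheapest edge leaving the tree is T—W (13); add W.
The 5th edge added is T—V.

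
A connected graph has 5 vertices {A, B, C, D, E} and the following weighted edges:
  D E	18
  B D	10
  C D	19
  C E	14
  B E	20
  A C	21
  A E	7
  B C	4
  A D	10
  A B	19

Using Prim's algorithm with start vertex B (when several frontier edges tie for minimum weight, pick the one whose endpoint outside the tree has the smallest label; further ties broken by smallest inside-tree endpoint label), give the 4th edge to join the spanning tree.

Grow the tree from B using Prim:
Step 1: cheapest edge leaving the tree is B C (4); add C.
Step 2: cheapest edge leaving the tree is B D (10); add D.
Step 3: cheapest edge leaving the tree is A D (10); add A.
Step 4: cheapest edge leaving the tree is A E (7); add E.
The 4th edge added is A E.

A-E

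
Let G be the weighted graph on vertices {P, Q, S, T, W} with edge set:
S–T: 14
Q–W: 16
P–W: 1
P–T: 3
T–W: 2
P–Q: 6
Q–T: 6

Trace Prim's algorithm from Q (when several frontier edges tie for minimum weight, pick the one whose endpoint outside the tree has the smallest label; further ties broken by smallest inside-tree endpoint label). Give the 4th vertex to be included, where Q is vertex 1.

Grow the tree from Q using Prim:
Step 1: cheapest edge leaving the tree is P–Q (6); add P.
Step 2: cheapest edge leaving the tree is P–W (1); add W.
Step 3: cheapest edge leaving the tree is T–W (2); add T.
Step 4: cheapest edge leaving the tree is S–T (14); add S.
Vertex order: Q, P, W, T, S. The 4th vertex is T.

T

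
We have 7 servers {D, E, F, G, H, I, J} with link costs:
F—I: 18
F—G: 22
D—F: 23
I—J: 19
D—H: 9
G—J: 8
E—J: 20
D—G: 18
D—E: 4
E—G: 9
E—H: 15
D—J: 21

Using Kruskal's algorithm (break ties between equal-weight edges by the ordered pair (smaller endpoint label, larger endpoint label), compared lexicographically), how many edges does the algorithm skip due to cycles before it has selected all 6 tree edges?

Kruskal's algorithm — process edges by increasing weight (ties by edge label):
D—E (4): add. Components now {D,E} {F} {G} {H} {I} {J}
G—J (8): add. Components now {D,E} {F} {G,J} {H} {I}
D—H (9): add. Components now {D,E,H} {F} {G,J} {I}
E—G (9): add. Components now {D,E,G,H,J} {F} {I}
E—H (15): skip — E and H already connected.
D—G (18): skip — D and G already connected.
F—I (18): add. Components now {D,E,G,H,J} {F,I}
I—J (19): add. Components now {D,E,F,G,H,I,J}
Edges rejected before the tree was complete: 2.

2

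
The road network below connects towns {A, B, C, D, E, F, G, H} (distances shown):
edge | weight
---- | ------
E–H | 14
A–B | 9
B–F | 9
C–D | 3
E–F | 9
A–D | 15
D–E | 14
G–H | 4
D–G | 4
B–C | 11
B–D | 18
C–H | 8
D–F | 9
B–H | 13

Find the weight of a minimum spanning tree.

47

Prim's algorithm from G:
Step 1: cheapest edge leaving the tree is D–G (4); add D.
Step 2: cheapest edge leaving the tree is C–D (3); add C.
Step 3: cheapest edge leaving the tree is G–H (4); add H.
Step 4: cheapest edge leaving the tree is D–F (9); add F.
Step 5: cheapest edge leaving the tree is B–F (9); add B.
Step 6: cheapest edge leaving the tree is A–B (9); add A.
Step 7: cheapest edge leaving the tree is E–F (9); add E.
MST edges: D–G, C–D, G–H, D–F, B–F, A–B, E–F; total weight 4+3+4+9+9+9+9 = 47.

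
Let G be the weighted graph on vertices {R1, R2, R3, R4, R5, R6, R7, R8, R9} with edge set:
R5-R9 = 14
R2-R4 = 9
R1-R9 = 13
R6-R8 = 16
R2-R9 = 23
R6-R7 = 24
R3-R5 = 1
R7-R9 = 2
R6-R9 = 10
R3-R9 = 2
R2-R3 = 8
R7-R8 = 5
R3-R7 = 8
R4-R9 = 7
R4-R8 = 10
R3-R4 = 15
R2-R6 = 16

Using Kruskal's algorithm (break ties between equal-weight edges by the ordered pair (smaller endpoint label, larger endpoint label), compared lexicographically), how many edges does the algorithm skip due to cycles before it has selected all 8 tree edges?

3

Kruskal: consider edges lightest-first.
R3-R5 (1): add — endpoints in different components.
R3-R9 (2): add — endpoints in different components.
R7-R9 (2): add — endpoints in different components.
R7-R8 (5): add — endpoints in different components.
R4-R9 (7): add — endpoints in different components.
R2-R3 (8): add — endpoints in different components.
R3-R7 (8): skip — R7 and R3 already connected.
R2-R4 (9): skip — R4 and R2 already connected.
R4-R8 (10): skip — R4 and R8 already connected.
R6-R9 (10): add — endpoints in different components.
R1-R9 (13): add — endpoints in different components.
Edges rejected before the tree was complete: 3.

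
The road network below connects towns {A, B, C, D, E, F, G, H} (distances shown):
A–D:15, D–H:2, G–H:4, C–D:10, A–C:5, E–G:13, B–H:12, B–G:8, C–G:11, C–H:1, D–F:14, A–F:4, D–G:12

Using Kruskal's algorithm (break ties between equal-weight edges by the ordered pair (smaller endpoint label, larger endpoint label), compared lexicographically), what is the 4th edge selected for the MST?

G-H

Sort edges by weight, then run Kruskal:
C–H (1): add — endpoints in different components.
D–H (2): add — endpoints in different components.
A–F (4): add — endpoints in different components.
G–H (4): add — endpoints in different components.
A–C (5): add — endpoints in different components.
B–G (8): add — endpoints in different components.
C–D (10): skip — C and D already connected.
C–G (11): skip — C and G already connected.
B–H (12): skip — B and H already connected.
D–G (12): skip — D and G already connected.
E–G (13): add — endpoints in different components.
The 4th edge added is G–H.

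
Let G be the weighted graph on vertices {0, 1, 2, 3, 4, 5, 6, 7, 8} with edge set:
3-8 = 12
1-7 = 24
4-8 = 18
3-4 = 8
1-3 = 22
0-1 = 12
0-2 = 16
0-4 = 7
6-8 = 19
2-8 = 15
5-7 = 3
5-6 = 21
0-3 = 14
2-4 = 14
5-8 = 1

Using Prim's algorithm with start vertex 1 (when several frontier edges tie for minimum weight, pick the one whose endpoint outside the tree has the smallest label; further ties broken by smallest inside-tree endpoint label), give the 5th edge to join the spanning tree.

5-8

Prim, starting at 1.
Step 1: cheapest edge leaving the tree is 0-1 (12); add 0.
Step 2: cheapest edge leaving the tree is 0-4 (7); add 4.
Step 3: cheapest edge leaving the tree is 3-4 (8); add 3.
Step 4: cheapest edge leaving the tree is 3-8 (12); add 8.
Step 5: cheapest edge leaving the tree is 5-8 (1); add 5.
Step 6: cheapest edge leaving the tree is 5-7 (3); add 7.
Step 7: cheapest edge leaving the tree is 2-4 (14); add 2.
Step 8: cheapest edge leaving the tree is 6-8 (19); add 6.
The 5th edge added is 5-8.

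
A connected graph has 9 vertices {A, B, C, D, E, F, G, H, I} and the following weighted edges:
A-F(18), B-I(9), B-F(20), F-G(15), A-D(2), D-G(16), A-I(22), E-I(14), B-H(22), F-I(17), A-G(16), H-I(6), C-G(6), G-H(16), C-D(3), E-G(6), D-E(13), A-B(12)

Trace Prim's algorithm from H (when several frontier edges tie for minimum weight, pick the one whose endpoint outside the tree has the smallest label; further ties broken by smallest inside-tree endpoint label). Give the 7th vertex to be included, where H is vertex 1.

Grow the tree from H using Prim:
Step 1: cheapest edge leaving the tree is H-I (6); add I.
Step 2: cheapest edge leaving the tree is B-I (9); add B.
Step 3: cheapest edge leaving the tree is A-B (12); add A.
Step 4: cheapest edge leaving the tree is A-D (2); add D.
Step 5: cheapest edge leaving the tree is C-D (3); add C.
Step 6: cheapest edge leaving the tree is C-G (6); add G.
Step 7: cheapest edge leaving the tree is E-G (6); add E.
Step 8: cheapest edge leaving the tree is F-G (15); add F.
Vertex order: H, I, B, A, D, C, G, E, F. The 7th vertex is G.

G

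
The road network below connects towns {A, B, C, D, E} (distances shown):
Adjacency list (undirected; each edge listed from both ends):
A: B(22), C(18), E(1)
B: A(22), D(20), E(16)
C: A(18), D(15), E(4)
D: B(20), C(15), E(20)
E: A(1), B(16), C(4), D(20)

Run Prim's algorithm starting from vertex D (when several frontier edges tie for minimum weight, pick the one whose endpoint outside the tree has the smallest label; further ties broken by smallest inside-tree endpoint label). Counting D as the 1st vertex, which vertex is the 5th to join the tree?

B

Prim's algorithm from D:
Step 1: frontier [C–D 15, B–D 20, D–E 20] → take C–D (15); add C.
Step 2: frontier [C–E 4, A–C 18, B–D 20, D–E 20] → take C–E (4); add E.
Step 3: frontier [A–C 18, B–D 20, A–E 1, B–E 16] → take A–E (1); add A.
Step 4: frontier [A–B 22, B–D 20, B–E 16] → take B–E (16); add B.
Vertex order: D, C, E, A, B. The 5th vertex is B.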